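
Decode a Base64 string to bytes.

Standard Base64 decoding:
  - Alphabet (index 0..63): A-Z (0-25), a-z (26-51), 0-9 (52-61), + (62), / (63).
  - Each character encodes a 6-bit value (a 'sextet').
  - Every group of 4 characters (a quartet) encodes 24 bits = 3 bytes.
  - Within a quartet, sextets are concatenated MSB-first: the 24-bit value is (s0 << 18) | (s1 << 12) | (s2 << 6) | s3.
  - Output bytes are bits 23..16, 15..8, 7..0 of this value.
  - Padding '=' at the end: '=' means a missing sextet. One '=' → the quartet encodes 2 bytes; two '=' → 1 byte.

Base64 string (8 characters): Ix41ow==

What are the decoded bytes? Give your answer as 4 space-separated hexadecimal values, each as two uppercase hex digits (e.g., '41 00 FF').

Answer: 23 1E 35 A3

Derivation:
After char 0 ('I'=8): chars_in_quartet=1 acc=0x8 bytes_emitted=0
After char 1 ('x'=49): chars_in_quartet=2 acc=0x231 bytes_emitted=0
After char 2 ('4'=56): chars_in_quartet=3 acc=0x8C78 bytes_emitted=0
After char 3 ('1'=53): chars_in_quartet=4 acc=0x231E35 -> emit 23 1E 35, reset; bytes_emitted=3
After char 4 ('o'=40): chars_in_quartet=1 acc=0x28 bytes_emitted=3
After char 5 ('w'=48): chars_in_quartet=2 acc=0xA30 bytes_emitted=3
Padding '==': partial quartet acc=0xA30 -> emit A3; bytes_emitted=4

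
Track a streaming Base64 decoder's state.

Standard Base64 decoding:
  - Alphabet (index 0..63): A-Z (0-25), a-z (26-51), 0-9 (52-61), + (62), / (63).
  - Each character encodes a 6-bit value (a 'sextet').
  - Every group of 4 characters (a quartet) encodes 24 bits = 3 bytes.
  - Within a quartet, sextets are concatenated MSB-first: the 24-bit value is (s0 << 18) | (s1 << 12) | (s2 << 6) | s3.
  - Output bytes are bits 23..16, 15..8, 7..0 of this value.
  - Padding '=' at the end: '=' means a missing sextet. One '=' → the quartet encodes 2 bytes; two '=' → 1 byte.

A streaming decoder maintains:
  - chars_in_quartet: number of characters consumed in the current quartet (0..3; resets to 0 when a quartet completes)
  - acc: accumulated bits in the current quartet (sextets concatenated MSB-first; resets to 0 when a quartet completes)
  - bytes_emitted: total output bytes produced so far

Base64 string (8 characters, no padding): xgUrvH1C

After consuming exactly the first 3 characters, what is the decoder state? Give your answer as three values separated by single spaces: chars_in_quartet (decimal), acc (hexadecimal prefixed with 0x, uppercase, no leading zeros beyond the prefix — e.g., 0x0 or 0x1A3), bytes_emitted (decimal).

Answer: 3 0x31814 0

Derivation:
After char 0 ('x'=49): chars_in_quartet=1 acc=0x31 bytes_emitted=0
After char 1 ('g'=32): chars_in_quartet=2 acc=0xC60 bytes_emitted=0
After char 2 ('U'=20): chars_in_quartet=3 acc=0x31814 bytes_emitted=0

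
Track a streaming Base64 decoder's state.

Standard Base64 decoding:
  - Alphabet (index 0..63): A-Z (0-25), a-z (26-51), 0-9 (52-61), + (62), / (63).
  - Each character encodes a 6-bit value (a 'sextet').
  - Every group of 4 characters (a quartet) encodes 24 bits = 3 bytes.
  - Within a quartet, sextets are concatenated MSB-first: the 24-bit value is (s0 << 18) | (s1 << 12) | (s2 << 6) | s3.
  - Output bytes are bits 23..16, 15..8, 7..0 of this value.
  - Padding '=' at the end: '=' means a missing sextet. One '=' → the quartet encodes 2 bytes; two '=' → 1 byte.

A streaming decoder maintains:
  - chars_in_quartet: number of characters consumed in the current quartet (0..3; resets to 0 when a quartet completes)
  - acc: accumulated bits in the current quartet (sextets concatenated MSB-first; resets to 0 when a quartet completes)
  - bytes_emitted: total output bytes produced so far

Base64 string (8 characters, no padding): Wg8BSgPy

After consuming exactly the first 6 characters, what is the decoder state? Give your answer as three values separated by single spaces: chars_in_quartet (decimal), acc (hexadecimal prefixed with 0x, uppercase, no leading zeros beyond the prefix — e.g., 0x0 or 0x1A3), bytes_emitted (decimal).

Answer: 2 0x4A0 3

Derivation:
After char 0 ('W'=22): chars_in_quartet=1 acc=0x16 bytes_emitted=0
After char 1 ('g'=32): chars_in_quartet=2 acc=0x5A0 bytes_emitted=0
After char 2 ('8'=60): chars_in_quartet=3 acc=0x1683C bytes_emitted=0
After char 3 ('B'=1): chars_in_quartet=4 acc=0x5A0F01 -> emit 5A 0F 01, reset; bytes_emitted=3
After char 4 ('S'=18): chars_in_quartet=1 acc=0x12 bytes_emitted=3
After char 5 ('g'=32): chars_in_quartet=2 acc=0x4A0 bytes_emitted=3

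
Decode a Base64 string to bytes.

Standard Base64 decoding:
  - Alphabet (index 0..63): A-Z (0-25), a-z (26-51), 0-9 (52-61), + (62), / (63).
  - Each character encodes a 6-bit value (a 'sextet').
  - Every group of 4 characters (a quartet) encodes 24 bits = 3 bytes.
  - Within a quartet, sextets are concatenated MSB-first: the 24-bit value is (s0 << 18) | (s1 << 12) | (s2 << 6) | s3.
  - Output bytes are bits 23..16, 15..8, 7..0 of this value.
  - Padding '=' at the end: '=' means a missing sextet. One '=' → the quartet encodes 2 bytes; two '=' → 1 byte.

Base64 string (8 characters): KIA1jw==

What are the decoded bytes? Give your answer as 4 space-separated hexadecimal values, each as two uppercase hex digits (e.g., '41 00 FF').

Answer: 28 80 35 8F

Derivation:
After char 0 ('K'=10): chars_in_quartet=1 acc=0xA bytes_emitted=0
After char 1 ('I'=8): chars_in_quartet=2 acc=0x288 bytes_emitted=0
After char 2 ('A'=0): chars_in_quartet=3 acc=0xA200 bytes_emitted=0
After char 3 ('1'=53): chars_in_quartet=4 acc=0x288035 -> emit 28 80 35, reset; bytes_emitted=3
After char 4 ('j'=35): chars_in_quartet=1 acc=0x23 bytes_emitted=3
After char 5 ('w'=48): chars_in_quartet=2 acc=0x8F0 bytes_emitted=3
Padding '==': partial quartet acc=0x8F0 -> emit 8F; bytes_emitted=4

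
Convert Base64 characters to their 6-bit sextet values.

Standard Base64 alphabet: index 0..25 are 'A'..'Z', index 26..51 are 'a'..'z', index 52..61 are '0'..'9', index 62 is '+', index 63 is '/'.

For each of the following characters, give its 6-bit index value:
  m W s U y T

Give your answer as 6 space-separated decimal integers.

Answer: 38 22 44 20 50 19

Derivation:
'm': a..z range, 26 + ord('m') − ord('a') = 38
'W': A..Z range, ord('W') − ord('A') = 22
's': a..z range, 26 + ord('s') − ord('a') = 44
'U': A..Z range, ord('U') − ord('A') = 20
'y': a..z range, 26 + ord('y') − ord('a') = 50
'T': A..Z range, ord('T') − ord('A') = 19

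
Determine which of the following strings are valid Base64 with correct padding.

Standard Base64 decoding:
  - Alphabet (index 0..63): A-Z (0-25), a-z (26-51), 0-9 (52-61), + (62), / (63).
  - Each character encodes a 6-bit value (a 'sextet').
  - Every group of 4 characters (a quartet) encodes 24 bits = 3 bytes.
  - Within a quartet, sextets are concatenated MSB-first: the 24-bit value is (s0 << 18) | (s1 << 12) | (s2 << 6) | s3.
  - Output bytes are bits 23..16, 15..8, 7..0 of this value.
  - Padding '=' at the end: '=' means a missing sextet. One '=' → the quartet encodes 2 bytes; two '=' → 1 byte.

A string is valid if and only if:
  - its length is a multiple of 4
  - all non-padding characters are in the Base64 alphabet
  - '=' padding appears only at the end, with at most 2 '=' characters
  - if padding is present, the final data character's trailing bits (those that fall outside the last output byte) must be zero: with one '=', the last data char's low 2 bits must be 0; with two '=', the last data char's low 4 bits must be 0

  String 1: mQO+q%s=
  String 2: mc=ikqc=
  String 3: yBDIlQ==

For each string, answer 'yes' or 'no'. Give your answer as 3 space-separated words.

Answer: no no yes

Derivation:
String 1: 'mQO+q%s=' → invalid (bad char(s): ['%'])
String 2: 'mc=ikqc=' → invalid (bad char(s): ['=']; '=' in middle)
String 3: 'yBDIlQ==' → valid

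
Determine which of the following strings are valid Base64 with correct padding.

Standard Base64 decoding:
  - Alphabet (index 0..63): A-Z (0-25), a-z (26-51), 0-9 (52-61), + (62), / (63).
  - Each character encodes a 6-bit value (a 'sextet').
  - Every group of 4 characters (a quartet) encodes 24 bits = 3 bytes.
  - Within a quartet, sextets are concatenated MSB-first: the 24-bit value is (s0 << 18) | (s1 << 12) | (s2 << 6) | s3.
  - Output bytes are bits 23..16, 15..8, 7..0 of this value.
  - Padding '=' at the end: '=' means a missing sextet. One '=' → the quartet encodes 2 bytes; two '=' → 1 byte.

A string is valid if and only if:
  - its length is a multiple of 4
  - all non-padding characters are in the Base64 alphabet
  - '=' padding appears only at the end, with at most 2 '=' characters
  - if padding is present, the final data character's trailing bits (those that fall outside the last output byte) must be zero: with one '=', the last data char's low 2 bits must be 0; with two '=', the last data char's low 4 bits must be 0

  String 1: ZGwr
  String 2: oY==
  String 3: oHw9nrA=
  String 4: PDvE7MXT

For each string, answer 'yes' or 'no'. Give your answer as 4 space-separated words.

Answer: yes no yes yes

Derivation:
String 1: 'ZGwr' → valid
String 2: 'oY==' → invalid (bad trailing bits)
String 3: 'oHw9nrA=' → valid
String 4: 'PDvE7MXT' → valid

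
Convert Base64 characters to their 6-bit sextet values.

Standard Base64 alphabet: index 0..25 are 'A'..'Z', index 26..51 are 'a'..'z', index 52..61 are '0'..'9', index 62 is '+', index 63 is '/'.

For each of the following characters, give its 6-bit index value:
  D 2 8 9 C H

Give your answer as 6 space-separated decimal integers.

'D': A..Z range, ord('D') − ord('A') = 3
'2': 0..9 range, 52 + ord('2') − ord('0') = 54
'8': 0..9 range, 52 + ord('8') − ord('0') = 60
'9': 0..9 range, 52 + ord('9') − ord('0') = 61
'C': A..Z range, ord('C') − ord('A') = 2
'H': A..Z range, ord('H') − ord('A') = 7

Answer: 3 54 60 61 2 7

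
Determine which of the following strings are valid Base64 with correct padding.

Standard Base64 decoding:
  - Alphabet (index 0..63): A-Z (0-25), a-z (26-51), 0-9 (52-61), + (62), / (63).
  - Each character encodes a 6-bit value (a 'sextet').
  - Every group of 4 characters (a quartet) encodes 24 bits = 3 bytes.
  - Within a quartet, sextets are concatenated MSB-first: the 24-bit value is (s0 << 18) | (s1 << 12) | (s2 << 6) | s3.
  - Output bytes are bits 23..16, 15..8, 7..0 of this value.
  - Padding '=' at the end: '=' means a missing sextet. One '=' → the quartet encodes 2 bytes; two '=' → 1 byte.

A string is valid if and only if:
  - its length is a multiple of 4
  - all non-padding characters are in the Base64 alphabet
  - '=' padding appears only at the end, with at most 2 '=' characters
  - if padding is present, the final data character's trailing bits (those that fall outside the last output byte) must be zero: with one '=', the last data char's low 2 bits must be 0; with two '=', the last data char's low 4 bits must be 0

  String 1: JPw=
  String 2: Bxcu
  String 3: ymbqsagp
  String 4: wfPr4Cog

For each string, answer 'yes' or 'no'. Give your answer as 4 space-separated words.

String 1: 'JPw=' → valid
String 2: 'Bxcu' → valid
String 3: 'ymbqsagp' → valid
String 4: 'wfPr4Cog' → valid

Answer: yes yes yes yes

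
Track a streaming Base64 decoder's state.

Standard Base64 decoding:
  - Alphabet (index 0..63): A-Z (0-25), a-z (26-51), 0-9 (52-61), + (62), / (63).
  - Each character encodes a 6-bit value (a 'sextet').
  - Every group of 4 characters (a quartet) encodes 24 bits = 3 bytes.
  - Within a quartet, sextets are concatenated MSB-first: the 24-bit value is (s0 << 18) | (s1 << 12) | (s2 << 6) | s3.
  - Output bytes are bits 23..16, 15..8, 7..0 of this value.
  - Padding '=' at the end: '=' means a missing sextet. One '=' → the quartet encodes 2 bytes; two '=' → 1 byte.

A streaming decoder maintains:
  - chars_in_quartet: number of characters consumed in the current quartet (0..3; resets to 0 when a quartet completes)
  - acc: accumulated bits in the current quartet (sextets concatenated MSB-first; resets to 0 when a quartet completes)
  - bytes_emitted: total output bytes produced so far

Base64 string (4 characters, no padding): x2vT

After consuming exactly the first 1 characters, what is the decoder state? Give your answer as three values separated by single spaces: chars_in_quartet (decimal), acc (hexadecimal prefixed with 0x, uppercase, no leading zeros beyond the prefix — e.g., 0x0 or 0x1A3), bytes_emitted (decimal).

After char 0 ('x'=49): chars_in_quartet=1 acc=0x31 bytes_emitted=0

Answer: 1 0x31 0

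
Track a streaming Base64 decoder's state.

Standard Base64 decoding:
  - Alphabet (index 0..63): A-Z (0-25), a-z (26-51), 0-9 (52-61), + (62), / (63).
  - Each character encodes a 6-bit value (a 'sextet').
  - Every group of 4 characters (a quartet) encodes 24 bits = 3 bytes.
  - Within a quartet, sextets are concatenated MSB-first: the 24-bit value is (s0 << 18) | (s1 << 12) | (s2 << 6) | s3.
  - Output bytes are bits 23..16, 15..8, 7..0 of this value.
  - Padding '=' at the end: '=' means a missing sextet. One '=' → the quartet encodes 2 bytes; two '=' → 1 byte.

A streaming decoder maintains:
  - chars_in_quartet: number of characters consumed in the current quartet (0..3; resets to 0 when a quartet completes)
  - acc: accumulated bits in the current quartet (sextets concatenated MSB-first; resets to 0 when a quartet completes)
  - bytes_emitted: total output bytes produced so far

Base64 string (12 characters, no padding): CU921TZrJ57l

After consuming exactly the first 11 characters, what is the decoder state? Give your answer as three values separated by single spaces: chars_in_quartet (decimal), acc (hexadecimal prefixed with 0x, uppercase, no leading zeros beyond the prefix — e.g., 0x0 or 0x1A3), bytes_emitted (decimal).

After char 0 ('C'=2): chars_in_quartet=1 acc=0x2 bytes_emitted=0
After char 1 ('U'=20): chars_in_quartet=2 acc=0x94 bytes_emitted=0
After char 2 ('9'=61): chars_in_quartet=3 acc=0x253D bytes_emitted=0
After char 3 ('2'=54): chars_in_quartet=4 acc=0x94F76 -> emit 09 4F 76, reset; bytes_emitted=3
After char 4 ('1'=53): chars_in_quartet=1 acc=0x35 bytes_emitted=3
After char 5 ('T'=19): chars_in_quartet=2 acc=0xD53 bytes_emitted=3
After char 6 ('Z'=25): chars_in_quartet=3 acc=0x354D9 bytes_emitted=3
After char 7 ('r'=43): chars_in_quartet=4 acc=0xD5366B -> emit D5 36 6B, reset; bytes_emitted=6
After char 8 ('J'=9): chars_in_quartet=1 acc=0x9 bytes_emitted=6
After char 9 ('5'=57): chars_in_quartet=2 acc=0x279 bytes_emitted=6
After char 10 ('7'=59): chars_in_quartet=3 acc=0x9E7B bytes_emitted=6

Answer: 3 0x9E7B 6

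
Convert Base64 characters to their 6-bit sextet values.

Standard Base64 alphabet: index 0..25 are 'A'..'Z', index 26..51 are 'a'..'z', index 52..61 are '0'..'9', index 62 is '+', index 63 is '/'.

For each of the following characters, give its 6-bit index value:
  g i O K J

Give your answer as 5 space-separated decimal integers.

Answer: 32 34 14 10 9

Derivation:
'g': a..z range, 26 + ord('g') − ord('a') = 32
'i': a..z range, 26 + ord('i') − ord('a') = 34
'O': A..Z range, ord('O') − ord('A') = 14
'K': A..Z range, ord('K') − ord('A') = 10
'J': A..Z range, ord('J') − ord('A') = 9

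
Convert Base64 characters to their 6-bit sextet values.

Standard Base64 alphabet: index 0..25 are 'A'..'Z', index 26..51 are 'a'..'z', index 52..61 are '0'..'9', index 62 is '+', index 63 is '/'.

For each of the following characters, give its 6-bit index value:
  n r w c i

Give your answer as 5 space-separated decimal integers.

'n': a..z range, 26 + ord('n') − ord('a') = 39
'r': a..z range, 26 + ord('r') − ord('a') = 43
'w': a..z range, 26 + ord('w') − ord('a') = 48
'c': a..z range, 26 + ord('c') − ord('a') = 28
'i': a..z range, 26 + ord('i') − ord('a') = 34

Answer: 39 43 48 28 34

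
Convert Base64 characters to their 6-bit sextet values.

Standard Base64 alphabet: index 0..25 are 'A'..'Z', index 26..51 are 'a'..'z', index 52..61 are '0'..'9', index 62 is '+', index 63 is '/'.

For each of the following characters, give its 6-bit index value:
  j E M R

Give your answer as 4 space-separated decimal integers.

Answer: 35 4 12 17

Derivation:
'j': a..z range, 26 + ord('j') − ord('a') = 35
'E': A..Z range, ord('E') − ord('A') = 4
'M': A..Z range, ord('M') − ord('A') = 12
'R': A..Z range, ord('R') − ord('A') = 17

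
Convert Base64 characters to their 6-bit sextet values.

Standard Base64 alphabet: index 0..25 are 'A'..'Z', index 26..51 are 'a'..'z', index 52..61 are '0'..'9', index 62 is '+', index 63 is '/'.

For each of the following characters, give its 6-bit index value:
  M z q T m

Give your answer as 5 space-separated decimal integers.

'M': A..Z range, ord('M') − ord('A') = 12
'z': a..z range, 26 + ord('z') − ord('a') = 51
'q': a..z range, 26 + ord('q') − ord('a') = 42
'T': A..Z range, ord('T') − ord('A') = 19
'm': a..z range, 26 + ord('m') − ord('a') = 38

Answer: 12 51 42 19 38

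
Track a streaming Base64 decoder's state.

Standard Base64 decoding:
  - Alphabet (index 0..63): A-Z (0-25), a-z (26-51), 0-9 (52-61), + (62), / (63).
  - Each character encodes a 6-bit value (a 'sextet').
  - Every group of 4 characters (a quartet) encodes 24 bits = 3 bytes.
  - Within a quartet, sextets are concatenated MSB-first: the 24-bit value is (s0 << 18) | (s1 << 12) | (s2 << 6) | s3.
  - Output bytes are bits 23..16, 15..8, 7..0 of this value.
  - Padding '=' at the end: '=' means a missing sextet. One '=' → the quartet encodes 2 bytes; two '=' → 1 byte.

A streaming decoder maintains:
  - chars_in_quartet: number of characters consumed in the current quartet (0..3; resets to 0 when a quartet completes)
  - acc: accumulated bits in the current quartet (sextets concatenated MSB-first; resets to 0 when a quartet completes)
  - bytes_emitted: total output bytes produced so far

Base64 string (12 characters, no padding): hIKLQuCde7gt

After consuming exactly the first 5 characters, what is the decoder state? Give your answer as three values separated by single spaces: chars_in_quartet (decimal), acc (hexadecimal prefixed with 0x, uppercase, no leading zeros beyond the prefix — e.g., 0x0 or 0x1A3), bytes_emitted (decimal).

Answer: 1 0x10 3

Derivation:
After char 0 ('h'=33): chars_in_quartet=1 acc=0x21 bytes_emitted=0
After char 1 ('I'=8): chars_in_quartet=2 acc=0x848 bytes_emitted=0
After char 2 ('K'=10): chars_in_quartet=3 acc=0x2120A bytes_emitted=0
After char 3 ('L'=11): chars_in_quartet=4 acc=0x84828B -> emit 84 82 8B, reset; bytes_emitted=3
After char 4 ('Q'=16): chars_in_quartet=1 acc=0x10 bytes_emitted=3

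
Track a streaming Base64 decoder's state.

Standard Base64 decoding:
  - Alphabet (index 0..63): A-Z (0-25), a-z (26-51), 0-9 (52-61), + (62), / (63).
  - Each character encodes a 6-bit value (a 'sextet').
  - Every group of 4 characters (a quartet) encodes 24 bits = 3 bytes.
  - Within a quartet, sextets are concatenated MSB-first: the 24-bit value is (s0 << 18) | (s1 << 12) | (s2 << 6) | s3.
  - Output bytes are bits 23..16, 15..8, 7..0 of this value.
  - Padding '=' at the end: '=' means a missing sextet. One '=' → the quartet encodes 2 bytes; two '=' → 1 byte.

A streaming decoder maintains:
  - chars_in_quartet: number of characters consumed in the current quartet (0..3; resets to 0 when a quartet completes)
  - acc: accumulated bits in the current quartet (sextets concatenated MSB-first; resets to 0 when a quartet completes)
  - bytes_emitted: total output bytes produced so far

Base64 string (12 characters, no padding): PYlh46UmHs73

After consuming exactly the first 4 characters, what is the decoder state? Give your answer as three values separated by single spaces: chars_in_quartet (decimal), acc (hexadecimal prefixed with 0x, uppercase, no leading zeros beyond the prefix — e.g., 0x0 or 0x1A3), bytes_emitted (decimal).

Answer: 0 0x0 3

Derivation:
After char 0 ('P'=15): chars_in_quartet=1 acc=0xF bytes_emitted=0
After char 1 ('Y'=24): chars_in_quartet=2 acc=0x3D8 bytes_emitted=0
After char 2 ('l'=37): chars_in_quartet=3 acc=0xF625 bytes_emitted=0
After char 3 ('h'=33): chars_in_quartet=4 acc=0x3D8961 -> emit 3D 89 61, reset; bytes_emitted=3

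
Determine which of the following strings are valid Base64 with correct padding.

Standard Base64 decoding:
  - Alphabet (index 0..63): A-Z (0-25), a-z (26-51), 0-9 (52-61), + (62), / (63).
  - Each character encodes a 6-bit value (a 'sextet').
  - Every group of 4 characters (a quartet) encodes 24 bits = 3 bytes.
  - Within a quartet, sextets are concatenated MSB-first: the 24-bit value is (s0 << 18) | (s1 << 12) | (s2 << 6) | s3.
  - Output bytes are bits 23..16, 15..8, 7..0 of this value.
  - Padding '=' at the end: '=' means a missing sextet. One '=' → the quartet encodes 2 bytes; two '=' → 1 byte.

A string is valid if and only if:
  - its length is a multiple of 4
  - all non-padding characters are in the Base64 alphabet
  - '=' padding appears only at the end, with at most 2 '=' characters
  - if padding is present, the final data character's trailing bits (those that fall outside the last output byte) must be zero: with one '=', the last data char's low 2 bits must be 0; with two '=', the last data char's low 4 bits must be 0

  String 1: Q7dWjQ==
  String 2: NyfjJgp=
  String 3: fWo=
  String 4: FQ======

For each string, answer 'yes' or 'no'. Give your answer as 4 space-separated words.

Answer: yes no yes no

Derivation:
String 1: 'Q7dWjQ==' → valid
String 2: 'NyfjJgp=' → invalid (bad trailing bits)
String 3: 'fWo=' → valid
String 4: 'FQ======' → invalid (6 pad chars (max 2))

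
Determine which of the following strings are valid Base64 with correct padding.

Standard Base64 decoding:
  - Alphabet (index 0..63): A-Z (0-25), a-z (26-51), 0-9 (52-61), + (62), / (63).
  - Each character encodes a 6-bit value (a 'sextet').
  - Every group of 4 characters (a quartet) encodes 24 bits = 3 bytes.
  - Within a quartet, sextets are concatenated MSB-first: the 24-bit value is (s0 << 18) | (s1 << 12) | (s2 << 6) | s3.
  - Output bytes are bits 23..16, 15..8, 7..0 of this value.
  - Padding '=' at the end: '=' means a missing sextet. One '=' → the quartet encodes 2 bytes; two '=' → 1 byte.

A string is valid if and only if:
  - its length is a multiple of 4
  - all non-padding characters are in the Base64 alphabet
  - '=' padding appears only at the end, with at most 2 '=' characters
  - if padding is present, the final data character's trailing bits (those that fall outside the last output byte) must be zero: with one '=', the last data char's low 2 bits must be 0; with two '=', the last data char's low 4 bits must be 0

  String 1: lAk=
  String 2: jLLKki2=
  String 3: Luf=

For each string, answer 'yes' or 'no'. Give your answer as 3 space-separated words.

Answer: yes no no

Derivation:
String 1: 'lAk=' → valid
String 2: 'jLLKki2=' → invalid (bad trailing bits)
String 3: 'Luf=' → invalid (bad trailing bits)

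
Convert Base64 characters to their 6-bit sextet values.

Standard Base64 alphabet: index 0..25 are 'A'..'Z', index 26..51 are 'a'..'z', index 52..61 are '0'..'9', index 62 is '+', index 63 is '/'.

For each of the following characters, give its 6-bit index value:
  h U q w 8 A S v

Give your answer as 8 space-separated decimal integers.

Answer: 33 20 42 48 60 0 18 47

Derivation:
'h': a..z range, 26 + ord('h') − ord('a') = 33
'U': A..Z range, ord('U') − ord('A') = 20
'q': a..z range, 26 + ord('q') − ord('a') = 42
'w': a..z range, 26 + ord('w') − ord('a') = 48
'8': 0..9 range, 52 + ord('8') − ord('0') = 60
'A': A..Z range, ord('A') − ord('A') = 0
'S': A..Z range, ord('S') − ord('A') = 18
'v': a..z range, 26 + ord('v') − ord('a') = 47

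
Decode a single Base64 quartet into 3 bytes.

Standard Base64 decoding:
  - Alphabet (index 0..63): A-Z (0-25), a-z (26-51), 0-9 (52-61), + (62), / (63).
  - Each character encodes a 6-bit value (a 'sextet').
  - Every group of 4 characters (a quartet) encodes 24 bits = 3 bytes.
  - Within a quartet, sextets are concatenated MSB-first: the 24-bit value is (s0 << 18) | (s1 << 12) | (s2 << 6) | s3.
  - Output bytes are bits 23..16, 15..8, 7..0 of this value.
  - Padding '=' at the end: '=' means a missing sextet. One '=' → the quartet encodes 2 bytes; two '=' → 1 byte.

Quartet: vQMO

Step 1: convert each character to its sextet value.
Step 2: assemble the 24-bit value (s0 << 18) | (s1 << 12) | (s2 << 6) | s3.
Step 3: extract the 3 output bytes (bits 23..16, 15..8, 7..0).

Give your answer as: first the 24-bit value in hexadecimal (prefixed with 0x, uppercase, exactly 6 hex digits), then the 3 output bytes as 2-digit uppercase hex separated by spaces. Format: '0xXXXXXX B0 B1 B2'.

Sextets: v=47, Q=16, M=12, O=14
24-bit: (47<<18) | (16<<12) | (12<<6) | 14
      = 0xBC0000 | 0x010000 | 0x000300 | 0x00000E
      = 0xBD030E
Bytes: (v>>16)&0xFF=BD, (v>>8)&0xFF=03, v&0xFF=0E

Answer: 0xBD030E BD 03 0E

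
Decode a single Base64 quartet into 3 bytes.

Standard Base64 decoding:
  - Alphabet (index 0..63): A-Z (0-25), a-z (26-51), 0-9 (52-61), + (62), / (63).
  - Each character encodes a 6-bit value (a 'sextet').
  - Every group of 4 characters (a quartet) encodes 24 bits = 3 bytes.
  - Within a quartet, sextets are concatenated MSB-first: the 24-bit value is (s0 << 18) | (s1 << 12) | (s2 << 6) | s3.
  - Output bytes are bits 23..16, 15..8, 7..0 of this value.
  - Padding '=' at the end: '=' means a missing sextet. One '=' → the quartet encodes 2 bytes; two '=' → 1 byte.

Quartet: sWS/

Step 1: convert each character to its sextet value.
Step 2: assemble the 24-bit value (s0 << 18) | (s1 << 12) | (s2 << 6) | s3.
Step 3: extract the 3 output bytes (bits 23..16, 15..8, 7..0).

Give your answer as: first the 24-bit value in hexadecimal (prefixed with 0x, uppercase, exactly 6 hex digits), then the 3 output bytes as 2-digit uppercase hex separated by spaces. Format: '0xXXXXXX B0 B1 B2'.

Answer: 0xB164BF B1 64 BF

Derivation:
Sextets: s=44, W=22, S=18, /=63
24-bit: (44<<18) | (22<<12) | (18<<6) | 63
      = 0xB00000 | 0x016000 | 0x000480 | 0x00003F
      = 0xB164BF
Bytes: (v>>16)&0xFF=B1, (v>>8)&0xFF=64, v&0xFF=BF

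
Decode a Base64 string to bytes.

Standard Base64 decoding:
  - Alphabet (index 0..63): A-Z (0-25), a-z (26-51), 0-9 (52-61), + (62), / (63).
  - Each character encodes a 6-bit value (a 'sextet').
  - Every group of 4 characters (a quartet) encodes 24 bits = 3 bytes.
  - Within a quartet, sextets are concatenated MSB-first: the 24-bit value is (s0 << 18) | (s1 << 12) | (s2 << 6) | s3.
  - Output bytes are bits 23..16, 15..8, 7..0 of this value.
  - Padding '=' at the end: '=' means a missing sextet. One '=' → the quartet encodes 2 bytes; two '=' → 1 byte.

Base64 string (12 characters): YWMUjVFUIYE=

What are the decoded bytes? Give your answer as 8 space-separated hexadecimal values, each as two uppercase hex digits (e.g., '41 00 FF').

Answer: 61 63 14 8D 51 54 21 81

Derivation:
After char 0 ('Y'=24): chars_in_quartet=1 acc=0x18 bytes_emitted=0
After char 1 ('W'=22): chars_in_quartet=2 acc=0x616 bytes_emitted=0
After char 2 ('M'=12): chars_in_quartet=3 acc=0x1858C bytes_emitted=0
After char 3 ('U'=20): chars_in_quartet=4 acc=0x616314 -> emit 61 63 14, reset; bytes_emitted=3
After char 4 ('j'=35): chars_in_quartet=1 acc=0x23 bytes_emitted=3
After char 5 ('V'=21): chars_in_quartet=2 acc=0x8D5 bytes_emitted=3
After char 6 ('F'=5): chars_in_quartet=3 acc=0x23545 bytes_emitted=3
After char 7 ('U'=20): chars_in_quartet=4 acc=0x8D5154 -> emit 8D 51 54, reset; bytes_emitted=6
After char 8 ('I'=8): chars_in_quartet=1 acc=0x8 bytes_emitted=6
After char 9 ('Y'=24): chars_in_quartet=2 acc=0x218 bytes_emitted=6
After char 10 ('E'=4): chars_in_quartet=3 acc=0x8604 bytes_emitted=6
Padding '=': partial quartet acc=0x8604 -> emit 21 81; bytes_emitted=8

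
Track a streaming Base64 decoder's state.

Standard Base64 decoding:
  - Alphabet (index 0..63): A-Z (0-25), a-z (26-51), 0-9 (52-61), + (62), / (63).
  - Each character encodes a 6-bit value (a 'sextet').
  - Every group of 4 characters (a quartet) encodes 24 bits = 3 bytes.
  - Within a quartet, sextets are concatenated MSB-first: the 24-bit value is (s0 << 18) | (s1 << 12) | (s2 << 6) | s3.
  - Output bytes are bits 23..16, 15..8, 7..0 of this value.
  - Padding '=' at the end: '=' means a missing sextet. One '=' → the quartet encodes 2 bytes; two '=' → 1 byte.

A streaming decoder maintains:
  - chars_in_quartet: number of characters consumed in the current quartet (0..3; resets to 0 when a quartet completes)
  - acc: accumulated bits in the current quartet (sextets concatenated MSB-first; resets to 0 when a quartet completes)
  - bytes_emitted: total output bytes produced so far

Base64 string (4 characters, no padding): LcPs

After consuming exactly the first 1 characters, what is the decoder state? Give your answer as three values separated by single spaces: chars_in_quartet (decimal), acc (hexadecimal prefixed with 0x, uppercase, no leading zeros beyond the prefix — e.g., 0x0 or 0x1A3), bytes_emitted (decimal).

After char 0 ('L'=11): chars_in_quartet=1 acc=0xB bytes_emitted=0

Answer: 1 0xB 0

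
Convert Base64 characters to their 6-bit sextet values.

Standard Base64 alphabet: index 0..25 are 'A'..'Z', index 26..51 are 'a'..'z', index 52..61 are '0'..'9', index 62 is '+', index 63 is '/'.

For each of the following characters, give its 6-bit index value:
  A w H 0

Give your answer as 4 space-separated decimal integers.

'A': A..Z range, ord('A') − ord('A') = 0
'w': a..z range, 26 + ord('w') − ord('a') = 48
'H': A..Z range, ord('H') − ord('A') = 7
'0': 0..9 range, 52 + ord('0') − ord('0') = 52

Answer: 0 48 7 52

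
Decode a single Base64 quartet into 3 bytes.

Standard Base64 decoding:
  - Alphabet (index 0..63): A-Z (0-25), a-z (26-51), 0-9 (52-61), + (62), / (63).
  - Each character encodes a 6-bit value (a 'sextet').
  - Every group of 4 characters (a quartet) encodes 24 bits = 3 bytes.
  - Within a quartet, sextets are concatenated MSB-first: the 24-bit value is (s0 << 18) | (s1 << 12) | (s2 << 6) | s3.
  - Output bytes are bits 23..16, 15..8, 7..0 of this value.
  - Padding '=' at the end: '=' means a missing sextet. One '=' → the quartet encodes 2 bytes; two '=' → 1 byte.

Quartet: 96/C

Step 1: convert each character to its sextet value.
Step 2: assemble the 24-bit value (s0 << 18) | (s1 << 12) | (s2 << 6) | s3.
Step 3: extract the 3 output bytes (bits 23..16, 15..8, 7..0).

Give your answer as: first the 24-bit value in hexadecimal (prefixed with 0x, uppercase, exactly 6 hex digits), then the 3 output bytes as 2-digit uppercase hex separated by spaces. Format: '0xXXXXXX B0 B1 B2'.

Sextets: 9=61, 6=58, /=63, C=2
24-bit: (61<<18) | (58<<12) | (63<<6) | 2
      = 0xF40000 | 0x03A000 | 0x000FC0 | 0x000002
      = 0xF7AFC2
Bytes: (v>>16)&0xFF=F7, (v>>8)&0xFF=AF, v&0xFF=C2

Answer: 0xF7AFC2 F7 AF C2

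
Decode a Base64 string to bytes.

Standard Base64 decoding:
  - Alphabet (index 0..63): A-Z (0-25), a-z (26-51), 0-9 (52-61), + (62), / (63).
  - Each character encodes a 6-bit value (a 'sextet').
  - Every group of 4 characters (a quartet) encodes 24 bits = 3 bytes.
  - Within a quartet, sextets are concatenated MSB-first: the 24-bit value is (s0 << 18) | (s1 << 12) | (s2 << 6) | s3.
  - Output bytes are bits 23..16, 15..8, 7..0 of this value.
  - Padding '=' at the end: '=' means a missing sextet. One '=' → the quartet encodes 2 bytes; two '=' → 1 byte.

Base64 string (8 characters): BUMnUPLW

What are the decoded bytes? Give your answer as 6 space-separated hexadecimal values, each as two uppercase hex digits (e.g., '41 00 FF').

Answer: 05 43 27 50 F2 D6

Derivation:
After char 0 ('B'=1): chars_in_quartet=1 acc=0x1 bytes_emitted=0
After char 1 ('U'=20): chars_in_quartet=2 acc=0x54 bytes_emitted=0
After char 2 ('M'=12): chars_in_quartet=3 acc=0x150C bytes_emitted=0
After char 3 ('n'=39): chars_in_quartet=4 acc=0x54327 -> emit 05 43 27, reset; bytes_emitted=3
After char 4 ('U'=20): chars_in_quartet=1 acc=0x14 bytes_emitted=3
After char 5 ('P'=15): chars_in_quartet=2 acc=0x50F bytes_emitted=3
After char 6 ('L'=11): chars_in_quartet=3 acc=0x143CB bytes_emitted=3
After char 7 ('W'=22): chars_in_quartet=4 acc=0x50F2D6 -> emit 50 F2 D6, reset; bytes_emitted=6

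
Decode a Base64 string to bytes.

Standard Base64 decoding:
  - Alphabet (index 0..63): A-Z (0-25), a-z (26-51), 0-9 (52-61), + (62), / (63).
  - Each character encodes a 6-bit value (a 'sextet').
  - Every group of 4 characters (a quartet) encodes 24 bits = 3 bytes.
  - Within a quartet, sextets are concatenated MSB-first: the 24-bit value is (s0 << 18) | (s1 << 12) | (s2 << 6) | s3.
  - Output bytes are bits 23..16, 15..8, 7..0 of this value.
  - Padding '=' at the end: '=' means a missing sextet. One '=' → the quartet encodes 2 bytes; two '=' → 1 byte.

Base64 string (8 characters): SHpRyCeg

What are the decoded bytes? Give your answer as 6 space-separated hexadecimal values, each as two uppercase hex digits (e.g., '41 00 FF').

Answer: 48 7A 51 C8 27 A0

Derivation:
After char 0 ('S'=18): chars_in_quartet=1 acc=0x12 bytes_emitted=0
After char 1 ('H'=7): chars_in_quartet=2 acc=0x487 bytes_emitted=0
After char 2 ('p'=41): chars_in_quartet=3 acc=0x121E9 bytes_emitted=0
After char 3 ('R'=17): chars_in_quartet=4 acc=0x487A51 -> emit 48 7A 51, reset; bytes_emitted=3
After char 4 ('y'=50): chars_in_quartet=1 acc=0x32 bytes_emitted=3
After char 5 ('C'=2): chars_in_quartet=2 acc=0xC82 bytes_emitted=3
After char 6 ('e'=30): chars_in_quartet=3 acc=0x3209E bytes_emitted=3
After char 7 ('g'=32): chars_in_quartet=4 acc=0xC827A0 -> emit C8 27 A0, reset; bytes_emitted=6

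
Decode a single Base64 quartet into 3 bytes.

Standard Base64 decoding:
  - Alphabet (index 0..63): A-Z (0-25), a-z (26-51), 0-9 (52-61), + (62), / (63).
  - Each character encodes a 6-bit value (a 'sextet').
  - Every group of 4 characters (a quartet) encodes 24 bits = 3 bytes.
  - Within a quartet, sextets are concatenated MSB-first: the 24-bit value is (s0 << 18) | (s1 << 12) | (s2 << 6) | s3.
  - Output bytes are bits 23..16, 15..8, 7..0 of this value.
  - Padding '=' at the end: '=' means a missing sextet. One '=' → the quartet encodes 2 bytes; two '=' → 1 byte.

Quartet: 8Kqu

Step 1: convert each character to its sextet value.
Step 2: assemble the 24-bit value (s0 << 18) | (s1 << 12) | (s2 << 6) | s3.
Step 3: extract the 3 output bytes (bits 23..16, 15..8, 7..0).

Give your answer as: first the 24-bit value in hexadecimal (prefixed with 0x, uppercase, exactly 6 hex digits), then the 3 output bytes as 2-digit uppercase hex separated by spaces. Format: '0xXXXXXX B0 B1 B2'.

Sextets: 8=60, K=10, q=42, u=46
24-bit: (60<<18) | (10<<12) | (42<<6) | 46
      = 0xF00000 | 0x00A000 | 0x000A80 | 0x00002E
      = 0xF0AAAE
Bytes: (v>>16)&0xFF=F0, (v>>8)&0xFF=AA, v&0xFF=AE

Answer: 0xF0AAAE F0 AA AE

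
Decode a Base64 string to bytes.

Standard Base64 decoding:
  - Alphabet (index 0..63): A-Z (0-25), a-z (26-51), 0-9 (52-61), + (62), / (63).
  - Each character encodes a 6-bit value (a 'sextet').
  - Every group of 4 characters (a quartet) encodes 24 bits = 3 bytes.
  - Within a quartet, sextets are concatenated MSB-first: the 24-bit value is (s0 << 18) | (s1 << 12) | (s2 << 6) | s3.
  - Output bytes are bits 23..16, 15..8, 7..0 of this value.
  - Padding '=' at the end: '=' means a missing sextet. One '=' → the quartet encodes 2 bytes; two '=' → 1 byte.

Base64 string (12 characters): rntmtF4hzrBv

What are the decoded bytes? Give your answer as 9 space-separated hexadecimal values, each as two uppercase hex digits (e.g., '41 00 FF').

Answer: AE 7B 66 B4 5E 21 CE B0 6F

Derivation:
After char 0 ('r'=43): chars_in_quartet=1 acc=0x2B bytes_emitted=0
After char 1 ('n'=39): chars_in_quartet=2 acc=0xAE7 bytes_emitted=0
After char 2 ('t'=45): chars_in_quartet=3 acc=0x2B9ED bytes_emitted=0
After char 3 ('m'=38): chars_in_quartet=4 acc=0xAE7B66 -> emit AE 7B 66, reset; bytes_emitted=3
After char 4 ('t'=45): chars_in_quartet=1 acc=0x2D bytes_emitted=3
After char 5 ('F'=5): chars_in_quartet=2 acc=0xB45 bytes_emitted=3
After char 6 ('4'=56): chars_in_quartet=3 acc=0x2D178 bytes_emitted=3
After char 7 ('h'=33): chars_in_quartet=4 acc=0xB45E21 -> emit B4 5E 21, reset; bytes_emitted=6
After char 8 ('z'=51): chars_in_quartet=1 acc=0x33 bytes_emitted=6
After char 9 ('r'=43): chars_in_quartet=2 acc=0xCEB bytes_emitted=6
After char 10 ('B'=1): chars_in_quartet=3 acc=0x33AC1 bytes_emitted=6
After char 11 ('v'=47): chars_in_quartet=4 acc=0xCEB06F -> emit CE B0 6F, reset; bytes_emitted=9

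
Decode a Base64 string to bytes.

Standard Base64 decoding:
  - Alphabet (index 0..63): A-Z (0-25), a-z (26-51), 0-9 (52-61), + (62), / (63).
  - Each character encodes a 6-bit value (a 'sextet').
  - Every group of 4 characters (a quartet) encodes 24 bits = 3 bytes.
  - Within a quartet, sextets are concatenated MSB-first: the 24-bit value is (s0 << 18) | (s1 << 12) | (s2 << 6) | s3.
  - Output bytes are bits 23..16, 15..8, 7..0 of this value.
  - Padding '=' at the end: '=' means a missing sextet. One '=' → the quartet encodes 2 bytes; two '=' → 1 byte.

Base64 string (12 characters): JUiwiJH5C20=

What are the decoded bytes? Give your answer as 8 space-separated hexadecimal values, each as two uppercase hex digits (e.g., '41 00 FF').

Answer: 25 48 B0 88 91 F9 0B 6D

Derivation:
After char 0 ('J'=9): chars_in_quartet=1 acc=0x9 bytes_emitted=0
After char 1 ('U'=20): chars_in_quartet=2 acc=0x254 bytes_emitted=0
After char 2 ('i'=34): chars_in_quartet=3 acc=0x9522 bytes_emitted=0
After char 3 ('w'=48): chars_in_quartet=4 acc=0x2548B0 -> emit 25 48 B0, reset; bytes_emitted=3
After char 4 ('i'=34): chars_in_quartet=1 acc=0x22 bytes_emitted=3
After char 5 ('J'=9): chars_in_quartet=2 acc=0x889 bytes_emitted=3
After char 6 ('H'=7): chars_in_quartet=3 acc=0x22247 bytes_emitted=3
After char 7 ('5'=57): chars_in_quartet=4 acc=0x8891F9 -> emit 88 91 F9, reset; bytes_emitted=6
After char 8 ('C'=2): chars_in_quartet=1 acc=0x2 bytes_emitted=6
After char 9 ('2'=54): chars_in_quartet=2 acc=0xB6 bytes_emitted=6
After char 10 ('0'=52): chars_in_quartet=3 acc=0x2DB4 bytes_emitted=6
Padding '=': partial quartet acc=0x2DB4 -> emit 0B 6D; bytes_emitted=8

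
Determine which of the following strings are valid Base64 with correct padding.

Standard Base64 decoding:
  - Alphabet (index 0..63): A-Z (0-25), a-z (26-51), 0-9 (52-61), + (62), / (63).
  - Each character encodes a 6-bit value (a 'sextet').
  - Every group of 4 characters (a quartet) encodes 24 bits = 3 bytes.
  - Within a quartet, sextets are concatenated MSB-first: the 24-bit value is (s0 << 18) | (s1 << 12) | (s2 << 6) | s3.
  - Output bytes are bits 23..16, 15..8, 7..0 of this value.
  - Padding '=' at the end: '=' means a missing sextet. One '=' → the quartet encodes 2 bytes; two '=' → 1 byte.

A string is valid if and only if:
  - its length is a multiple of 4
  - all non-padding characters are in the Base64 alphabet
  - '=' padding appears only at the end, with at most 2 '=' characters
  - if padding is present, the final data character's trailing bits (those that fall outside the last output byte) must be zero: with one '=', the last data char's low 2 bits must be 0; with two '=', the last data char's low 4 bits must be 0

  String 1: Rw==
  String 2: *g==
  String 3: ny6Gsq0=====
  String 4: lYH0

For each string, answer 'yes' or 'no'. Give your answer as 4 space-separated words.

String 1: 'Rw==' → valid
String 2: '*g==' → invalid (bad char(s): ['*'])
String 3: 'ny6Gsq0=====' → invalid (5 pad chars (max 2))
String 4: 'lYH0' → valid

Answer: yes no no yes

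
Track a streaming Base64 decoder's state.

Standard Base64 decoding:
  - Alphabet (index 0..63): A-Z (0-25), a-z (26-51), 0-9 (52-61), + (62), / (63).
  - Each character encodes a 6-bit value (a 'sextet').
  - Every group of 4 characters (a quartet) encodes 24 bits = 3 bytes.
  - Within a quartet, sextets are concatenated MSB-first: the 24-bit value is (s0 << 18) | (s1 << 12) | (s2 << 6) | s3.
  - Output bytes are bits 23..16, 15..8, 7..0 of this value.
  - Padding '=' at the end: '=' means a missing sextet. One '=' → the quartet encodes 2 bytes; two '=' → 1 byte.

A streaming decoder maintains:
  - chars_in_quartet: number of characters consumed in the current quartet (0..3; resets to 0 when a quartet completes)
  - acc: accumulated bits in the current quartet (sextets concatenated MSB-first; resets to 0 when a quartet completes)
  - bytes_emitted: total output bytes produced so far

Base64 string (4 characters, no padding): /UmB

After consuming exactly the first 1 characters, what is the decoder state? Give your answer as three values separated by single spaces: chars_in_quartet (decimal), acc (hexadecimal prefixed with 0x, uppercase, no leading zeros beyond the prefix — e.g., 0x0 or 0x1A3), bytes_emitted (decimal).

Answer: 1 0x3F 0

Derivation:
After char 0 ('/'=63): chars_in_quartet=1 acc=0x3F bytes_emitted=0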